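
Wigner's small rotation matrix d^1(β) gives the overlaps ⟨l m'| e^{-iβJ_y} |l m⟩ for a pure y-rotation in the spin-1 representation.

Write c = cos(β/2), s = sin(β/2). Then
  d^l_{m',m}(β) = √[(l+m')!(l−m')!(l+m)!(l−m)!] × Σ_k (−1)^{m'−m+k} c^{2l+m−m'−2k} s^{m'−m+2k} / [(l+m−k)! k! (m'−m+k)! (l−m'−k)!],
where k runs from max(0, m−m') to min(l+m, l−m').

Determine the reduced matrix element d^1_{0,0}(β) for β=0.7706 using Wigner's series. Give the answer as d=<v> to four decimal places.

d=0.7175

d^1_{0,0}(β=0.7706) via Wigner's sum:
c=cos(0.7706/2)=0.926686, s=sin(0.7706/2)=0.375837; N=√[1·1·1·1]=1.000000
k∈{0,1} keeps every argument non-negative
  k=0: (−1)^0·1.0000/(1)·0.9267^2·0.3758^0 = +0.858746
  k=1: (−1)^1·1.0000/(1)·0.9267^0·0.3758^2 = -0.141254
d^1_{0,0}(0.7706) = +0.858746 -0.141254 = +0.717493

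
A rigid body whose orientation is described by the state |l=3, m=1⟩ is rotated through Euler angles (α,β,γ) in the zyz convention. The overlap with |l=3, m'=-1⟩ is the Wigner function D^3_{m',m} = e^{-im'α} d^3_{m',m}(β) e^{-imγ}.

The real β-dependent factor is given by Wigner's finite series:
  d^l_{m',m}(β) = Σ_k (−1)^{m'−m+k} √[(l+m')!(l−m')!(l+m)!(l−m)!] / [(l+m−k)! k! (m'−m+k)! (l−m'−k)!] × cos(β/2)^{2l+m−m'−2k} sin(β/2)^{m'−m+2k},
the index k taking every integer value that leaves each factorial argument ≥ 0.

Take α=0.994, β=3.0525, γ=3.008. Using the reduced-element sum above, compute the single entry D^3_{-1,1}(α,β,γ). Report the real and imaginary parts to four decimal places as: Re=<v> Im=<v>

Re=-0.4195 Im=-0.8838

Split into d^3_{-1,1}(β=3.0525) × two z-phases.
With c≡cos(β/2)=0.044532 and s≡sin(β/2)=0.999008, N=[2·24·24·2]^{1/2}=48.000000
The bounds max(0,m−m')=2 and min(l+m,l−m')=4 give 3 terms
  k=2: (−1)^0·48.0000/(8)·0.0445^4·0.9990^2 = +0.000024
  k=3: (−1)^1·48.0000/(6)·0.0445^2·0.9990^4 = -0.015802
  k=4: (−1)^2·48.0000/(48)·0.0445^0·0.9990^6 = +0.994063
d^3_{-1,1}(3.0525) = +0.000024 -0.015802 +0.994063 = +0.978285
Phases: e^{-i·(-1)·0.994}=+0.545341+0.838214i, e^{-i·(1)·3.008}=-0.991090-0.133196i ⇒ D=-0.419523-0.883765i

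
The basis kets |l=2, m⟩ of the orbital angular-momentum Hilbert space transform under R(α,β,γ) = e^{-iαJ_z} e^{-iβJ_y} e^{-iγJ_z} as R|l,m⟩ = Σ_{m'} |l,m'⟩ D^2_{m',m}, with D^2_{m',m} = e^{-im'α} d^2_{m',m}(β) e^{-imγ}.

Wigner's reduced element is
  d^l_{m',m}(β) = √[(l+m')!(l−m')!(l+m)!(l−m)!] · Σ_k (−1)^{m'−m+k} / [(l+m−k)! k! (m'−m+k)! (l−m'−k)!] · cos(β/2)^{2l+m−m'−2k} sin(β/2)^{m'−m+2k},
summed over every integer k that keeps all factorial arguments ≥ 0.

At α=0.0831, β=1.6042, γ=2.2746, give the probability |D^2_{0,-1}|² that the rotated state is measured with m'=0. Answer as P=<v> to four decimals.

P=0.0017

First d^2_{0,-1}(β=1.6042), then the phase factors e^{-i(0)α} and e^{-i(-1)γ}:
With c≡cos(β/2)=0.695199 and s≡sin(β/2)=0.718818, N=[2·2·1·6]^{1/2}=4.898979
k∈{0,1} keeps every argument non-negative
  k=0: (−1)^1·4.8990/(2)·0.6952^3·0.7188^1 = -0.591591
  k=1: (−1)^2·4.8990/(2)·0.6952^1·0.7188^3 = +0.632471
d^2_{0,-1}(1.6042) = -0.591591 +0.632471 = +0.040881
|D^2_{0,-1}|² = |d^2_{0,-1}(β)|² = (+0.040881)² = 0.001671 (the z-rotation phases have unit modulus)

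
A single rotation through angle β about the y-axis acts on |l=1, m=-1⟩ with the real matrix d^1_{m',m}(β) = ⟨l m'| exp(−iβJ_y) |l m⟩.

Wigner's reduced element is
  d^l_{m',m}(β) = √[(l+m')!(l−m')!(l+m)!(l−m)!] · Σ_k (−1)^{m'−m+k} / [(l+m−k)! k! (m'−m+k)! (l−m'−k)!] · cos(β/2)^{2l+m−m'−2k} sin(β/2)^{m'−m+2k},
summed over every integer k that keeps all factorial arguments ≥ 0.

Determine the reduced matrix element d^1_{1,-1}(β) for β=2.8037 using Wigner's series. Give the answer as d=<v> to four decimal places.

d^1_{1,-1}(β=2.8037) via Wigner's sum:
c=cos(2.8037/2)=0.168144, s=sin(2.8037/2)=0.985762; N=√[2·1·1·2]=2.000000
The bounds max(0,m−m')=0 and min(l+m,l−m')=0 give 1 term
  k=0: (−1)^2·2.0000/(2)·0.1681^0·0.9858^2 = +0.971728
d^1_{1,-1}(2.8037) = +0.971728

d=0.9717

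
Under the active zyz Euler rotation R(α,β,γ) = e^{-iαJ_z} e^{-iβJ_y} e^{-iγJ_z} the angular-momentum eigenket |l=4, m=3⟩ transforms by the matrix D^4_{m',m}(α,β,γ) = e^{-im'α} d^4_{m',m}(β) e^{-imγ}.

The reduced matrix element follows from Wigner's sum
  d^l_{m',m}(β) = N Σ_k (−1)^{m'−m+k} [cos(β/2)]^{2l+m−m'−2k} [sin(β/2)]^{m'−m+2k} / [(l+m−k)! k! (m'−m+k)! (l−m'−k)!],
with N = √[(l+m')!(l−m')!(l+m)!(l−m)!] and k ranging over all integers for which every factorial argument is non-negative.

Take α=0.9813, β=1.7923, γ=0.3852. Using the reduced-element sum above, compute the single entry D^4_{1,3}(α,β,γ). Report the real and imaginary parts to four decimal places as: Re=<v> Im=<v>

Re=0.2475 Im=0.3895

D^4_{1,3}(0.9813,1.7923,0.3852) = e^{-i·1·0.9813}·d^4_{1,3}(1.7923)·e^{-i·3·0.3852}. Compute d first:
c=cos(1.7923/2)=0.624621, s=sin(1.7923/2)=0.780928; N=√[120·6·5040·1]=1904.940944
k: max(0,(3)−(1))=2 … min(4+(3),4−(1))=3
  k=2: (−1)^0·1904.9409/(240)·0.6246^6·0.7809^2 = +0.287470
  k=3: (−1)^1·1904.9409/(144)·0.6246^4·0.7809^4 = -0.748910
d^4_{1,3}(1.7923) = +0.287470 -0.748910 = -0.461440
D = (+0.555942-0.831221i)·(-0.461440)·(+0.403370-0.915037i) = +0.247492+0.389454i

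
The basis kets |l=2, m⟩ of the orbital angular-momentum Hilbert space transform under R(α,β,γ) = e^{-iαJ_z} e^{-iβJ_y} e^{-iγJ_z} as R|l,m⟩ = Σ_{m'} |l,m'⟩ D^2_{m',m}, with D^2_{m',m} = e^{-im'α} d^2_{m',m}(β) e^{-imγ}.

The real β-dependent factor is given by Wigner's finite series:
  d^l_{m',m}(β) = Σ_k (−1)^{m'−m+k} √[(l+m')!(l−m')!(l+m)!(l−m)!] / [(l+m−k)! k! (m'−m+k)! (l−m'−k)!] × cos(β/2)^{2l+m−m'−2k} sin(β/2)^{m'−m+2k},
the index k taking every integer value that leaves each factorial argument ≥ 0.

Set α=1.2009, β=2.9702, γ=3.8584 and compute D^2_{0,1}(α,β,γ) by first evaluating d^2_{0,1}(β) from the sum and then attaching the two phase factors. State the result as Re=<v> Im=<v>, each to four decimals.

Split into d^2_{0,1}(β=2.9702) × two z-phases.
Half-angle: c=0.085591, s=0.996330. N=√(2·2·6·1)=4.898979
Admissible k: 1..2 (factorial args all ≥0)
  k=1: (−1)^0·4.8990/(2)·0.0856^3·0.9963^1 = +0.001530
  k=2: (−1)^1·4.8990/(2)·0.0856^1·0.9963^3 = -0.207356
d^2_{0,1}(2.9702) = +0.001530 -0.207356 = -0.205826
Phases: e^{-i·(0)·1.2009}=+1.000000+0.000000i, e^{-i·(1)·3.8584}=-0.753907+0.656981i ⇒ D=+0.155173-0.135223i

Re=0.1552 Im=-0.1352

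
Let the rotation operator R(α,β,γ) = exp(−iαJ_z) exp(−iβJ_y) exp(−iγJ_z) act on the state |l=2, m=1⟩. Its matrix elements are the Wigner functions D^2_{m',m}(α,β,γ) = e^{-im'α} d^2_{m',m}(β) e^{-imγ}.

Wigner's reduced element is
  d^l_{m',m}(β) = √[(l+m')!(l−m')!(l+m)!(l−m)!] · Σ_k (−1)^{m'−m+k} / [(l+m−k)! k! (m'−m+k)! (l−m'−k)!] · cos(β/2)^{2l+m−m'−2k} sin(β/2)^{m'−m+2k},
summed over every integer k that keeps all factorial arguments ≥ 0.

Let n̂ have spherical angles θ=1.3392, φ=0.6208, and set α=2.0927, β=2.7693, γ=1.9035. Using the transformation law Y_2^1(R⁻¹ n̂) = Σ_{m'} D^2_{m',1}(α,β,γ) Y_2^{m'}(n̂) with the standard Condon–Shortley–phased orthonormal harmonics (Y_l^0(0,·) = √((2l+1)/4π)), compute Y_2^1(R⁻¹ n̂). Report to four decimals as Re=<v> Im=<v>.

Need the full column D^2_{m',1} for m'=−2..2 at α=2.0927, β=2.7693, γ=1.9035.
cos(β/2)=0.185073, sin(β/2)=0.982725
d^2_{-2,1}: single k=3 term ⇒ +0.351293;  D = -0.229278+0.266154i
d^2_{-1,1}: k∈[2..3] ⇒ +0.099237 -0.932669 = -0.833432;  D = -0.818560-0.156746i
d^2_{0,1}: k∈[1..2] ⇒ +0.015259 -0.430244 = -0.414985;  D = +0.135534+0.392228i
d^2_{1,1}: k∈[0..1] ⇒ +0.001173 -0.099237 = -0.098063;  D = +0.064380-0.073971i
d^2_{2,1}: single k=0 term ⇒ -0.012459;  D = -0.012225-0.002405i
Y_2^{m'}(θ=1.3392,φ=0.6208) and Σ D·Y over m':
  (-0.2293+0.2662i)·(+0.1183-0.3463i)  (-0.8186-0.1567i)·(+0.1404-0.1004i)  (+0.1355+0.3922i)·(-0.2655+0.0000i)  (+0.0644-0.0740i)·(-0.1404-0.1004i)  (-0.0122-0.0024i)·(+0.1183+0.3463i)
Y_2^1(R⁻¹ n̂) = -0.118679+0.066301i

Re=-0.1187 Im=0.0663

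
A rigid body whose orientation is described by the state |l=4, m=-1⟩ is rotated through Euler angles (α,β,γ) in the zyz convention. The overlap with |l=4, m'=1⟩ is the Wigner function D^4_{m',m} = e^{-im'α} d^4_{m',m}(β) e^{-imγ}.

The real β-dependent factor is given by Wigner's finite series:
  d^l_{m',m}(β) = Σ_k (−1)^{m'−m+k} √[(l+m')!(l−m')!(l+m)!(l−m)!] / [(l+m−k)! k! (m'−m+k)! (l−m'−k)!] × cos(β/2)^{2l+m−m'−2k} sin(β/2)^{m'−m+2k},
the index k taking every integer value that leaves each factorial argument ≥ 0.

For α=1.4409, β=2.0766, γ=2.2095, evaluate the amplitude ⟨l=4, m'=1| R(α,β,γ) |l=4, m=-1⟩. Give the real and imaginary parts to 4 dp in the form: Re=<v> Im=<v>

Re=0.2204 Im=0.2131

D^4_{1,-1}(1.4409,2.0766,2.2095) = e^{-i·1·1.4409}·d^4_{1,-1}(2.0766)·e^{-i·-1·2.2095}. Compute d first:
Half-angle: c=0.507686, s=0.861542. N=√(120·6·6·120)=720.000000
k∈{0,1,2,3} keeps every argument non-negative
  k=0: (−1)^2·720.0000/(72)·0.5077^6·0.8615^2 = +0.127093
  k=1: (−1)^3·720.0000/(24)·0.5077^4·0.8615^4 = -1.098013
  k=2: (−1)^4·720.0000/(48)·0.5077^2·0.8615^6 = +1.581033
  k=3: (−1)^5·720.0000/(720)·0.5077^0·0.8615^8 = -0.303538
d^4_{1,-1}(2.0766) = +0.127093 -1.098013 +1.581033 -0.303538 = +0.306575
Attach z-rotation phases: D = e^{-i(1)(1.4409)}·(+0.306575)·e^{-i(-1)(2.2095)} = +0.220392+0.213110i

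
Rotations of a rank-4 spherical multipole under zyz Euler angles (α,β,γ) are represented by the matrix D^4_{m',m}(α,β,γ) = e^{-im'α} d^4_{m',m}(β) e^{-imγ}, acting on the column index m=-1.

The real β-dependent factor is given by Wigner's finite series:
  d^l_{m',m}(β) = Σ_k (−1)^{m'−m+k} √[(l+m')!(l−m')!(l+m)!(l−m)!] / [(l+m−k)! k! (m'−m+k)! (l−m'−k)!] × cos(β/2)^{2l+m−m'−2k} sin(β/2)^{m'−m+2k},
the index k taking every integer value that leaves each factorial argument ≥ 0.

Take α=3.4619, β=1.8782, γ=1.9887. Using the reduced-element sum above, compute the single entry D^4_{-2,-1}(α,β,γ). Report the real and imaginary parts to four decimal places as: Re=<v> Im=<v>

Re=-0.2458 Im=0.1382

D^4_{-2,-1}(3.4619,1.8782,1.9887) = e^{-i·-2·3.4619}·d^4_{-2,-1}(1.8782)·e^{-i·-1·1.9887}. Compute d first:
c=cos(1.8782/2)=0.590515, s=sin(1.8782/2)=0.807027; N=√[2·720·6·120]=1018.233765
k: max(0,(-1)−(-2))=1 … min(4+(-1),4−(-2))=3
  k=1: (−1)^0·1018.2338/(240)·0.5905^7·0.8070^1 = +0.085731
  k=2: (−1)^1·1018.2338/(48)·0.5905^5·0.8070^3 = -0.800615
  k=3: (−1)^2·1018.2338/(72)·0.5905^3·0.8070^5 = +0.996890
d^4_{-2,-1}(1.8782) = +0.085731 -0.800615 +0.996890 = +0.282006
Attach z-rotation phases: D = e^{-i(-2)(3.4619)}·(+0.282006)·e^{-i(-1)(1.9887)} = -0.245805+0.138229i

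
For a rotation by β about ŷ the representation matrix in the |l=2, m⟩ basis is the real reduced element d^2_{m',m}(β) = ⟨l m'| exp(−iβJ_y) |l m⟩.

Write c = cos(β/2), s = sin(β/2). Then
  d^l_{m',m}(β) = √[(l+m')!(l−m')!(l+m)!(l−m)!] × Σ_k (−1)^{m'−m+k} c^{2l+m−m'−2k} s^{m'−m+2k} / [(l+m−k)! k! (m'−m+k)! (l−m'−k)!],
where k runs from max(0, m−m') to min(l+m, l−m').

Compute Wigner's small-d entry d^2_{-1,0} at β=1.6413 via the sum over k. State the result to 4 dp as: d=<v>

d^2_{-1,0}(β=1.6413) via Wigner's sum:
c=cos(1.6413/2)=0.681746, s=sin(1.6413/2)=0.731589; N=√[1·6·2·2]=4.898979
The bounds max(0,m−m')=1 and min(l+m,l−m')=2 give 2 terms
  k=1: (−1)^0·4.8990/(2)·0.6817^3·0.7316^1 = +0.567820
  k=2: (−1)^1·4.8990/(2)·0.6817^1·0.7316^3 = -0.653883
d^2_{-1,0}(1.6413) = +0.567820 -0.653883 = -0.086063

d=-0.0861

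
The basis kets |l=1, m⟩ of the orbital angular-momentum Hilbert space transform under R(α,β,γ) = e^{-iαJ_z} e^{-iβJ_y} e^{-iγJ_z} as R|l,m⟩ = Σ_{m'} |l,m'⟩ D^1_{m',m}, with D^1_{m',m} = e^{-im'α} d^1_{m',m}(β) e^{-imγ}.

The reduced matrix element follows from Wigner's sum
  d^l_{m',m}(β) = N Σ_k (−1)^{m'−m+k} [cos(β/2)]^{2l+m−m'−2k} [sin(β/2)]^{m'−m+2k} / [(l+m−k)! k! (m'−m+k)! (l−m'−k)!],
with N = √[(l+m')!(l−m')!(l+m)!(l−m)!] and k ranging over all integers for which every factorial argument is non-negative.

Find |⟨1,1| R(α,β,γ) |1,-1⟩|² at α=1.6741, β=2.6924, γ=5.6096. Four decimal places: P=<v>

P=0.9033

First d^1_{1,-1}(β=2.6924), then the phase factors e^{-i(1)α} and e^{-i(-1)γ}:
With c≡cos(β/2)=0.222713 and s≡sin(β/2)=0.974884, N=[2·1·1·2]^{1/2}=2.000000
k∈{0} keeps every argument non-negative
  k=0: (−1)^2·2.0000/(2)·0.2227^0·0.9749^2 = +0.950399
d^1_{1,-1}(2.6924) = +0.950399
|D^1_{1,-1}|² = |d^1_{1,-1}(β)|² = (+0.950399)² = 0.903258 (the z-rotation phases have unit modulus)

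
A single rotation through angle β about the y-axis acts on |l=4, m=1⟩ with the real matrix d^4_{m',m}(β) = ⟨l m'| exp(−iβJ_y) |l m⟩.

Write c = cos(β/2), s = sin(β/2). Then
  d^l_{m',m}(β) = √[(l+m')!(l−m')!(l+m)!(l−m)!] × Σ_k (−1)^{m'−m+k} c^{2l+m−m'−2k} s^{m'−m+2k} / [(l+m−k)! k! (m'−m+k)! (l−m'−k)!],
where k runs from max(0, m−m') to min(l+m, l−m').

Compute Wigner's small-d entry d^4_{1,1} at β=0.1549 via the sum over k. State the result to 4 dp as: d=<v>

d=0.8891

d^4_{1,1}(β=0.1549) via Wigner's sum:
Half-angle: c=0.997002, s=0.077373. N=√(120·6·120·6)=720.000000
The bounds max(0,m−m')=0 and min(l+m,l−m')=3 give 4 terms
  k=0: (−1)^0·720.0000/(720)·0.9970^8·0.0774^0 = +0.976268
  k=1: (−1)^1·720.0000/(48)·0.9970^6·0.0774^2 = -0.088195
  k=2: (−1)^2·720.0000/(24)·0.9970^4·0.0774^4 = +0.001062
  k=3: (−1)^3·720.0000/(72)·0.9970^2·0.0774^6 = -0.000002
d^4_{1,1}(0.1549) = +0.976268 -0.088195 +0.001062 -0.000002 = +0.889134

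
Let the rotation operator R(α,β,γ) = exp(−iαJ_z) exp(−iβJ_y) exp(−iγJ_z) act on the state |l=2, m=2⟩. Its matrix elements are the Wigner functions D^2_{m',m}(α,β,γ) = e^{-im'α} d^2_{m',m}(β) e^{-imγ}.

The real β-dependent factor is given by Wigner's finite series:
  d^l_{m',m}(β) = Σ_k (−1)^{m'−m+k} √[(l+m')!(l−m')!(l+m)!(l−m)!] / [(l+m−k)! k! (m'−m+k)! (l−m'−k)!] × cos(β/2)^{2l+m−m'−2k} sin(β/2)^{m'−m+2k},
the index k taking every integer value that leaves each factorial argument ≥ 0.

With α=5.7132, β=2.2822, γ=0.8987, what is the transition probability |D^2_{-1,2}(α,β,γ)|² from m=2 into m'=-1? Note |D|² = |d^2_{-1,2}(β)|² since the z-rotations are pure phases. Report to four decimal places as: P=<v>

D^2_{-1,2}(5.7132,2.2822,0.8987) = e^{-i·-1·5.7132}·d^2_{-1,2}(2.2822)·e^{-i·2·0.8987}. Compute d first:
With c≡cos(β/2)=0.416595 and s≡sin(β/2)=0.909092, N=[1·6·24·1]^{1/2}=12.000000
k: max(0,(2)−(-1))=3 … min(2+(2),2−(-1))=3
  k=3: (−1)^0·12.0000/(6)·0.4166^1·0.9091^3 = +0.625990
d^2_{-1,2}(2.2822) = +0.625990
|D^2_{-1,2}|² = |d^2_{-1,2}(β)|² = (+0.625990)² = 0.391864 (the z-rotation phases have unit modulus)

P=0.3919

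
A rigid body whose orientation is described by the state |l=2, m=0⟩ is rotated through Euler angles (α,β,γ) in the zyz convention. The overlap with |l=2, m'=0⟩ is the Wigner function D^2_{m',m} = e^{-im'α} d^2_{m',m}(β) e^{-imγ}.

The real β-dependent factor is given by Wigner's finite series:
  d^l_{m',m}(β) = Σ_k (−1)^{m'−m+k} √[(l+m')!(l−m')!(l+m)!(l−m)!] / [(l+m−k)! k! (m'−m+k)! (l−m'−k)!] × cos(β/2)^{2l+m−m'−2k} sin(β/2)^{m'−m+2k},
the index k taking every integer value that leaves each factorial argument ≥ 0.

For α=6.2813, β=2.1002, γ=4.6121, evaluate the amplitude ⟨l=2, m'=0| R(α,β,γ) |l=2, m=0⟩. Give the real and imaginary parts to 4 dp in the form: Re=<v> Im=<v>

Re=-0.1174 Im=0.0000

Split into d^2_{0,0}(β=2.1002) × two z-phases.
Half-angle: c=0.497484, s=0.867473. N=√(2·2·2·2)=4.000000
Admissible k: 0..2 (factorial args all ≥0)
  k=0: (−1)^0·4.0000/(4)·0.4975^4·0.8675^0 = +0.061252
  k=1: (−1)^1·4.0000/(1)·0.4975^2·0.8675^2 = -0.744956
  k=2: (−1)^2·4.0000/(4)·0.4975^0·0.8675^4 = +0.566270
d^2_{0,0}(2.1002) = +0.061252 -0.744956 +0.566270 = -0.117434
Phases: e^{-i·(0)·6.2813}=+1.000000+0.000000i, e^{-i·(0)·4.6121}=+1.000000+0.000000i ⇒ D=-0.117434+0.000000i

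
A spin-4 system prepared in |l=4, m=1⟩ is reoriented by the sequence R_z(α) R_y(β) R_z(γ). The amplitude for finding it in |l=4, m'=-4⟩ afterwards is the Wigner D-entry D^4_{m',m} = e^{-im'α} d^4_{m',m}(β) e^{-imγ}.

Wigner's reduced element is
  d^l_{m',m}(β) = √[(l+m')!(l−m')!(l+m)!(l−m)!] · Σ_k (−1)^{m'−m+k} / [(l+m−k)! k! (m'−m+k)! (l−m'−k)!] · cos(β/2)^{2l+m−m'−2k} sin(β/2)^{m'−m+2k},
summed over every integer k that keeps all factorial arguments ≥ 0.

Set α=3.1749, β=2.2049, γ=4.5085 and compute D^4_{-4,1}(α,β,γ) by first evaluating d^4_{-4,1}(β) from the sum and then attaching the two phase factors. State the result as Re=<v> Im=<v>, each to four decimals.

Re=-0.1288 Im=0.3675

Split into d^4_{-4,1}(β=2.2049) × two z-phases.
c=cos(2.2049/2)=0.451411, s=sin(2.2049/2)=0.892316; N=√[1·40320·120·6]=5387.986637
The bounds max(0,m−m')=5 and min(l+m,l−m')=5 give 1 term
  k=5: (−1)^0·5387.9866/(720)·0.4514^3·0.8923^5 = +0.389408
d^4_{-4,1}(2.2049) = +0.389408
Phases: e^{-i·(-4)·3.1749}=+0.991138+0.132836i, e^{-i·(1)·4.5085}=-0.202479+0.979287i ⇒ D=-0.128804+0.367489i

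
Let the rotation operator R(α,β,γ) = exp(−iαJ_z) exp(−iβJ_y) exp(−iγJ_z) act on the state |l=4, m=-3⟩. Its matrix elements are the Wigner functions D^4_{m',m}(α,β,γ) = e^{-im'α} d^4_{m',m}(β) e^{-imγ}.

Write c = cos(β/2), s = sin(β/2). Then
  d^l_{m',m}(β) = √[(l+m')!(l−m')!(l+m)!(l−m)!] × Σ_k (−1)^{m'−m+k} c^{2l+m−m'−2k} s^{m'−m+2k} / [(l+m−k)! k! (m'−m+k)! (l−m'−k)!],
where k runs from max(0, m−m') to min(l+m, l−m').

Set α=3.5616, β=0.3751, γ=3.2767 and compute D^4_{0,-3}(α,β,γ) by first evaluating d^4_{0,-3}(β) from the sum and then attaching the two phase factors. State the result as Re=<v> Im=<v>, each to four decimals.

Split into d^4_{0,-3}(β=0.3751) × two z-phases.
c=cos(0.3751/2)=0.982464, s=sin(0.3751/2)=0.186452; N=√[24·24·1·5040]=1703.830978
Admissible k: 0..1 (factorial args all ≥0)
  k=0: (−1)^3·1703.8310/(144)·0.9825^5·0.1865^3 = -0.070202
  k=1: (−1)^4·1703.8310/(144)·0.9825^3·0.1865^5 = +0.002528
d^4_{0,-3}(0.3751) = -0.070202 +0.002528 = -0.067674
Attach z-rotation phases: D = e^{-i(0)(3.5616)}·(-0.067674)·e^{-i(-3)(3.2767)} = +0.062191+0.026685i

Re=0.0622 Im=0.0267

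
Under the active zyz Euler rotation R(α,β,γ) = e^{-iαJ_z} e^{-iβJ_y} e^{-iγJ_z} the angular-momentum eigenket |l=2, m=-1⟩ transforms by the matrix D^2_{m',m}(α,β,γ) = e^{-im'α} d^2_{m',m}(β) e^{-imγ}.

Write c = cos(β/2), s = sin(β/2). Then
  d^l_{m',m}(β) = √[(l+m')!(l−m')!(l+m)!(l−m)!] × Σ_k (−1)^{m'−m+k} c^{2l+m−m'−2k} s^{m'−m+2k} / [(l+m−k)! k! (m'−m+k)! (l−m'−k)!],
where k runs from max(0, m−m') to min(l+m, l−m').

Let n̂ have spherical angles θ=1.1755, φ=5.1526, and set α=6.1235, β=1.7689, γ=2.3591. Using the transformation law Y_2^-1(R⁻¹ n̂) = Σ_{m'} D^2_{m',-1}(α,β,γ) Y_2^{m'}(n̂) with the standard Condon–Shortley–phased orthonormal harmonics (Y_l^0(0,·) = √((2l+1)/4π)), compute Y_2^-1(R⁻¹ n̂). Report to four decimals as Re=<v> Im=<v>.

Re=-0.0661 Im=-0.2953

Need the full column D^2_{m',-1} for m'=−2..2 at α=6.1235, β=1.7689, γ=2.3591.
cos(β/2)=0.633715, sin(β/2)=0.773567
d^2_{-2,-1}: single k=1 term ⇒ +0.393740;  D = -0.177945+0.351236i
d^2_{-1,-1}: k∈[0..1] ⇒ +0.161278 -0.720949 = -0.559671;  D = +0.329102-0.452685i
d^2_{0,-1}: k∈[0..1] ⇒ -0.482231 +0.718559 = +0.236328;  D = -0.167594+0.166623i
d^2_{1,-1}: k∈[0..1] ⇒ +0.720949 -0.358089 = +0.362860;  D = -0.294731+0.211663i
d^2_{2,-1}: single k=0 term ⇒ -0.586701;  D = +0.524899-0.262105i
Y_2^{m'}(θ=1.1755,φ=5.1526) and Σ D·Y over m':
  (-0.1779+0.3512i)·(-0.2095+0.2537i)  (+0.3291-0.4527i)·(+0.1170+0.2484i)  (-0.1676+0.1666i)·(-0.1751+0.0000i)  (-0.2947+0.2117i)·(-0.1170+0.2484i)  (+0.5249-0.2621i)·(-0.2095-0.2537i)
Y_2^-1(R⁻¹ n̂) = -0.066077-0.295317i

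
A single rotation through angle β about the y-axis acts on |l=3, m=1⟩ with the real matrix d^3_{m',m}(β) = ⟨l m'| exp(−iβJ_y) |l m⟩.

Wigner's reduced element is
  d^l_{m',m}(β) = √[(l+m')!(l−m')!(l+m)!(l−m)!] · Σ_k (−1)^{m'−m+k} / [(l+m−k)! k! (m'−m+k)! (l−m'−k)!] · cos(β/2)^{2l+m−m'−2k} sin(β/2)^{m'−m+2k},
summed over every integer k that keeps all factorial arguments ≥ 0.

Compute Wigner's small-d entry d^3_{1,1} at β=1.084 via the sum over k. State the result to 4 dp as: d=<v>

d=-0.4395

d^3_{1,1}(β=1.084) via Wigner's sum:
c=cos(1.084/2)=0.856679, s=sin(1.084/2)=0.515850; N=√[24·2·24·2]=48.000000
k: max(0,(1)−(1))=0 … min(3+(1),3−(1))=2
  k=0: (−1)^0·48.0000/(48)·0.8567^6·0.5159^0 = +0.395283
  k=1: (−1)^1·48.0000/(6)·0.8567^4·0.5159^2 = -1.146593
  k=2: (−1)^2·48.0000/(8)·0.8567^2·0.5159^4 = +0.311804
d^3_{1,1}(1.084) = +0.395283 -1.146593 +0.311804 = -0.439506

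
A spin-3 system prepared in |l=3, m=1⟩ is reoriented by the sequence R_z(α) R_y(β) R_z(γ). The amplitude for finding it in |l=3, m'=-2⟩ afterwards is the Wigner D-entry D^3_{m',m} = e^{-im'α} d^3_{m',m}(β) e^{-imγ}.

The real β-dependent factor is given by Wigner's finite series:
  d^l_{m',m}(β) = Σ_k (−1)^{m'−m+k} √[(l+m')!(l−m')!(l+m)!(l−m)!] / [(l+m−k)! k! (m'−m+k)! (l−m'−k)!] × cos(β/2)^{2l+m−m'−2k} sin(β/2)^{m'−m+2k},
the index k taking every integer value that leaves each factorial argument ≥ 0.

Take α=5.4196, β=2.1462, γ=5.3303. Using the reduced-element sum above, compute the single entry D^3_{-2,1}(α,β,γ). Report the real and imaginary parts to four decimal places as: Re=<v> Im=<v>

Re=-0.2316 Im=0.2265

D^3_{-2,1}(5.4196,2.1462,5.3303) = e^{-i·-2·5.4196}·d^3_{-2,1}(2.1462)·e^{-i·1·5.3303}. Compute d first:
c=cos(2.1462/2)=0.477403, s=sin(2.1462/2)=0.878685; N=√[1·120·24·2]=75.894664
The bounds max(0,m−m')=3 and min(l+m,l−m')=4 give 2 terms
  k=3: (−1)^0·75.8947/(12)·0.4774^3·0.8787^3 = +0.466857
  k=4: (−1)^1·75.8947/(24)·0.4774^1·0.8787^5 = -0.790770
d^3_{-2,1}(2.1462) = +0.466857 -0.790770 = -0.323913
Phases: e^{-i·(-2)·5.4196}=-0.155738-0.987798i, e^{-i·(1)·5.3303}=+0.579334+0.815090i ⇒ D=-0.231572+0.226482i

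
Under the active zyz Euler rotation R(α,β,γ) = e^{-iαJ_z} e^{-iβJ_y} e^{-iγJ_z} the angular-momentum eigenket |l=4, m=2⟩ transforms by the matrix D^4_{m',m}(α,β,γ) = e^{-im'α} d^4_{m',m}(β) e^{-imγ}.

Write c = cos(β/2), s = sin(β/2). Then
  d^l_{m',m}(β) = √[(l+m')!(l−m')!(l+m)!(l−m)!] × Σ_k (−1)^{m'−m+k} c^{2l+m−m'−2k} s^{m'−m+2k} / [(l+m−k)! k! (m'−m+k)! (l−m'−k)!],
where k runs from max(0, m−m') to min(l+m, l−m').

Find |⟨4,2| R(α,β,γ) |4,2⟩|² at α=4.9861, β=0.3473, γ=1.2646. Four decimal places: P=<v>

Split into d^4_{2,2}(β=0.3473) × two z-phases.
With c≡cos(β/2)=0.984961 and s≡sin(β/2)=0.172779, N=[720·2·720·2]^{1/2}=1440.000000
k: max(0,(2)−(2))=0 … min(4+(2),4−(2))=2
  k=0: (−1)^0·1440.0000/(1440)·0.9850^8·0.1728^0 = +0.885832
  k=1: (−1)^1·1440.0000/(120)·0.9850^6·0.1728^2 = -0.327095
  k=2: (−1)^2·1440.0000/(96)·0.9850^4·0.1728^4 = +0.012581
d^4_{2,2}(0.3473) = +0.885832 -0.327095 +0.012581 = +0.571317
|D^4_{2,2}|² = |d^4_{2,2}(β)|² = (+0.571317)² = 0.326404 (the z-rotation phases have unit modulus)

P=0.3264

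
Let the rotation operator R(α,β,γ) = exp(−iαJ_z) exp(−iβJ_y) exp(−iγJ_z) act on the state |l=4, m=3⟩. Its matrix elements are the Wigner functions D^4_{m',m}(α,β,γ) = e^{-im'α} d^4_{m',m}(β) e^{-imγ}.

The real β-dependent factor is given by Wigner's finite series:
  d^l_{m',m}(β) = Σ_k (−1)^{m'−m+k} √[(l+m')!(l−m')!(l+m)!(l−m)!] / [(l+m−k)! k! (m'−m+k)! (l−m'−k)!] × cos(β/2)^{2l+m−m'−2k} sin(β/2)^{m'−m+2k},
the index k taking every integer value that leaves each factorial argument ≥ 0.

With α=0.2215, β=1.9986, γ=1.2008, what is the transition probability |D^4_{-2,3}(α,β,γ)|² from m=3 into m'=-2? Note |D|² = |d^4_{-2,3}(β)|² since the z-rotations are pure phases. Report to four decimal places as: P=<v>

P=0.0210

Split into d^4_{-2,3}(β=1.9986) × two z-phases.
Half-angle: c=0.540891, s=0.841093. N=√(2·720·5040·1)=2693.993318
k: max(0,(3)−(-2))=5 … min(4+(3),4−(-2))=6
  k=5: (−1)^0·2693.9933/(240)·0.5409^3·0.8411^5 = +0.747711
  k=6: (−1)^1·2693.9933/(720)·0.5409^1·0.8411^7 = -0.602671
d^4_{-2,3}(1.9986) = +0.747711 -0.602671 = +0.145040
|D^4_{-2,3}|² = |d^4_{-2,3}(β)|² = (+0.145040)² = 0.021037 (the z-rotation phases have unit modulus)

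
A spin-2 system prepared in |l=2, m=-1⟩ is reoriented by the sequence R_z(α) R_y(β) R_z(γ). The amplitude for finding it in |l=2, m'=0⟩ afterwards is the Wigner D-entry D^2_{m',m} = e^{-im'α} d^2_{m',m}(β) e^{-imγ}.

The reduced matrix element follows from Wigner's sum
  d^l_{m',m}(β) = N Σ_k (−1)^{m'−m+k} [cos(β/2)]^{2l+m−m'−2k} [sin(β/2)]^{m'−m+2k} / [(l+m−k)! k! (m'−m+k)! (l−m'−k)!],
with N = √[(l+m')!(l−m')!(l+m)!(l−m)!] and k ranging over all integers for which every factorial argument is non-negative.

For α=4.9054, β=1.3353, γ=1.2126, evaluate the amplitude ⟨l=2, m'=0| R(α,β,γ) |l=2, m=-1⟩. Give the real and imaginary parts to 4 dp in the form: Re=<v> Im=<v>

Re=-0.0974 Im=-0.2602

First d^2_{0,-1}(β=1.3353), then the phase factors e^{-i(0)α} and e^{-i(-1)γ}:
c=cos(1.3353/2)=0.785279, s=sin(1.3353/2)=0.619142; N=√[2·2·1·6]=4.898979
The bounds max(0,m−m')=0 and min(l+m,l−m')=1 give 2 terms
  k=0: (−1)^1·4.8990/(2)·0.7853^3·0.6191^1 = -0.734409
  k=1: (−1)^2·4.8990/(2)·0.7853^1·0.6191^3 = +0.456532
d^2_{0,-1}(1.3353) = -0.734409 +0.456532 = -0.277877
Phases: e^{-i·(0)·4.9054}=+1.000000+0.000000i, e^{-i·(-1)·1.2126}=+0.350586+0.936531i ⇒ D=-0.097420-0.260240i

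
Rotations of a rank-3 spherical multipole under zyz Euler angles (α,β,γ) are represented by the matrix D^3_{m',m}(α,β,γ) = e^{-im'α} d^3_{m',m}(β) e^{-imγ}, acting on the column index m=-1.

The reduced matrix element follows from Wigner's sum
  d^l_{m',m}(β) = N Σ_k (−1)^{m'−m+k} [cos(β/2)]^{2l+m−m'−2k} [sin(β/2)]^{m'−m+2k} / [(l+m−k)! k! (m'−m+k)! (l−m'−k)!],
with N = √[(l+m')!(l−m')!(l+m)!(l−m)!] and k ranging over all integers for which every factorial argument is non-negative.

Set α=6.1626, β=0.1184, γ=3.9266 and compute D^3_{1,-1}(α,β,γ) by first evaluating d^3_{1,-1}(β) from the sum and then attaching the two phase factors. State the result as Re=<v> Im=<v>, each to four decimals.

Split into d^3_{1,-1}(β=0.1184) × two z-phases.
With c≡cos(β/2)=0.998248 and s≡sin(β/2)=0.059165, N=[24·2·2·24]^{1/2}=48.000000
k∈{0,1,2} keeps every argument non-negative
  k=0: (−1)^2·48.0000/(8)·0.9982^4·0.0592^2 = +0.020856
  k=1: (−1)^3·48.0000/(6)·0.9982^2·0.0592^4 = -0.000098
  k=2: (−1)^4·48.0000/(48)·0.9982^0·0.0592^6 = +0.000000
d^3_{1,-1}(0.1184) = +0.020856 -0.000098 +0.000000 = +0.020759
Attach z-rotation phases: D = e^{-i(1)(6.1626)}·(+0.020759)·e^{-i(-1)(3.9266)} = -0.012813-0.016333i

Re=-0.0128 Im=-0.0163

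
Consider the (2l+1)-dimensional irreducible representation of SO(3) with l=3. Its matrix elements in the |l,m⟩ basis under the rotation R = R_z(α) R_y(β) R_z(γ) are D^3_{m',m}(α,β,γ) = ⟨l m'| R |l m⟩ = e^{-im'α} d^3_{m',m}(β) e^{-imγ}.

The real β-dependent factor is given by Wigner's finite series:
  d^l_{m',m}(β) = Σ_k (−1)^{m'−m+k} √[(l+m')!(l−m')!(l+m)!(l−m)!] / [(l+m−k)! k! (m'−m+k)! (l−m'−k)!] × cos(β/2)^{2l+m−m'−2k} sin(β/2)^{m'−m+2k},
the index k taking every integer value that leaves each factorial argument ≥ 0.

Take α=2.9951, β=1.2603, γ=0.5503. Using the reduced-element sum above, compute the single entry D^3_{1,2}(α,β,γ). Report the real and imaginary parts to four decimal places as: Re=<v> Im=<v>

First d^3_{1,2}(β=1.2603), then the phase factors e^{-i(1)α} and e^{-i(2)γ}:
Half-angle: c=0.807939, s=0.589266. N=√(24·2·120·1)=75.894664
Admissible k: 1..2 (factorial args all ≥0)
  k=1: (−1)^0·75.8947/(24)·0.8079^5·0.5893^1 = +0.641512
  k=2: (−1)^1·75.8947/(12)·0.8079^3·0.5893^3 = -0.682496
d^3_{1,2}(1.2603) = +0.641512 -0.682496 = -0.040984
Phases: e^{-i·(1)·2.9951}=-0.989289-0.145969i, e^{-i·(2)·0.5503}=+0.453061-0.891479i ⇒ D=+0.023703-0.033435i

Re=0.0237 Im=-0.0334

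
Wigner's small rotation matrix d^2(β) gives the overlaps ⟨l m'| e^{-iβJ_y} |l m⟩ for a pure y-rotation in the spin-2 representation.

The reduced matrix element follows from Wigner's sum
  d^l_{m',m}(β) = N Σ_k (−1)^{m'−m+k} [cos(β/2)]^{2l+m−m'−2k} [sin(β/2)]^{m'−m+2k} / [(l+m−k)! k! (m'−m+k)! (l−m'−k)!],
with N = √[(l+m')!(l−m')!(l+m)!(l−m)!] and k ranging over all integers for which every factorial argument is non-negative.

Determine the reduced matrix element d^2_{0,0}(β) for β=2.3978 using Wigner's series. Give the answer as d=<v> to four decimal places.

d^2_{0,0}(β=2.3978) via Wigner's sum:
c=cos(2.3978/2)=0.363383, s=sin(2.3978/2)=0.931640; N=√[2·2·2·2]=4.000000
Admissible k: 0..2 (factorial args all ≥0)
  k=0: (−1)^0·4.0000/(4)·0.3634^4·0.9316^0 = +0.017436
  k=1: (−1)^1·4.0000/(1)·0.3634^2·0.9316^2 = -0.458442
  k=2: (−1)^2·4.0000/(4)·0.3634^0·0.9316^4 = +0.753342
d^2_{0,0}(2.3978) = +0.017436 -0.458442 +0.753342 = +0.312336

d=0.3123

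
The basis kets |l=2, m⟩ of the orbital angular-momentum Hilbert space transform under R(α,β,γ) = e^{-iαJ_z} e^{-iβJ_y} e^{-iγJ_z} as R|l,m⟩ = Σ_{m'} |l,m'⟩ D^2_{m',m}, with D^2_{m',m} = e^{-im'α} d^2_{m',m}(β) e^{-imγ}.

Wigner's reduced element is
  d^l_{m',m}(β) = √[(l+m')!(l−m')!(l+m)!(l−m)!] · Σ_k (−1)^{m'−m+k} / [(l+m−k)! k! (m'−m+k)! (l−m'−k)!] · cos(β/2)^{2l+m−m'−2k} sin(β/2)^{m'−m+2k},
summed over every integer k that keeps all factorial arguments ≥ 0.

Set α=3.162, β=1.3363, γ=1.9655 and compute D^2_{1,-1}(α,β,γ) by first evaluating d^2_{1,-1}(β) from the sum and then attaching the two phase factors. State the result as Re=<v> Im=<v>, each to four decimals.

Re=0.2055 Im=-0.5233

D^2_{1,-1}(3.162,1.3363,1.9655) = e^{-i·1·3.162}·d^2_{1,-1}(1.3363)·e^{-i·-1·1.9655}. Compute d first:
c=cos(1.3363/2)=0.784969, s=sin(1.3363/2)=0.619535; N=√[6·1·1·6]=6.000000
Admissible k: 0..1 (factorial args all ≥0)
  k=0: (−1)^2·6.0000/(2)·0.7850^2·0.6195^2 = +0.709509
  k=1: (−1)^3·6.0000/(6)·0.7850^0·0.6195^4 = -0.147320
d^2_{1,-1}(1.3363) = +0.709509 -0.147320 = +0.562189
Attach z-rotation phases: D = e^{-i(1)(3.162)}·(+0.562189)·e^{-i(-1)(1.9655)} = +0.205546-0.523266i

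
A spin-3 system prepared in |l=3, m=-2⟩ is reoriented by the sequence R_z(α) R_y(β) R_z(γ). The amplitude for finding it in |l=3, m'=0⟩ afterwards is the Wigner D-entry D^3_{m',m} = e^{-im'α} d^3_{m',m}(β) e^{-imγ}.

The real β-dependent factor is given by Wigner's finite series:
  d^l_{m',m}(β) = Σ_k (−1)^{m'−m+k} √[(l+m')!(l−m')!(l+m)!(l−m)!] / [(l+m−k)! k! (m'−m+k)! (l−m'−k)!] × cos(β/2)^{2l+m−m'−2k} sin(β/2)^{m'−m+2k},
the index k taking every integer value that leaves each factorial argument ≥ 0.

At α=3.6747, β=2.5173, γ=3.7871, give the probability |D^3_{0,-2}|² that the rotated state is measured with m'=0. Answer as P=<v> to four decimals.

P=0.1441

D^3_{0,-2}(3.6747,2.5173,3.7871) = e^{-i·0·3.6747}·d^3_{0,-2}(2.5173)·e^{-i·-2·3.7871}. Compute d first:
c=cos(2.5173/2)=0.307102, s=sin(2.5173/2)=0.951677; N=√[6·6·1·120]=65.726707
k: max(0,(-2)−(0))=0 … min(3+(-2),3−(0))=1
  k=0: (−1)^2·65.7267/(12)·0.3071^4·0.9517^2 = +0.044123
  k=1: (−1)^3·65.7267/(12)·0.3071^2·0.9517^4 = -0.423724
d^3_{0,-2}(2.5173) = +0.044123 -0.423724 = -0.379601
|D^3_{0,-2}|² = |d^3_{0,-2}(β)|² = (-0.379601)² = 0.144097 (the z-rotation phases have unit modulus)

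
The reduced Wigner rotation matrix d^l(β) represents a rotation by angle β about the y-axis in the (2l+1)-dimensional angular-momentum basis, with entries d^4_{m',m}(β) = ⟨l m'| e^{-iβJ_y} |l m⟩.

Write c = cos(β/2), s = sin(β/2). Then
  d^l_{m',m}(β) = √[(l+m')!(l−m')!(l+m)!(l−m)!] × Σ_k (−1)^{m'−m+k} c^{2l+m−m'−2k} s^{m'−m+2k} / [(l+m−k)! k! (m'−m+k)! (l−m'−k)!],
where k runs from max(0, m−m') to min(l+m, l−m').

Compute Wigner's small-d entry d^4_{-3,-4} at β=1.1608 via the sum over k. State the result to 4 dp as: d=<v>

d^4_{-3,-4}(β=1.1608) via Wigner's sum:
c=cos(1.1608/2)=0.836243, s=sin(1.1608/2)=0.548358; N=√[1·5040·1·40320]=14255.272709
Admissible k: 0..0 (factorial args all ≥0)
  k=0: (−1)^1·14255.2727/(5040)·0.8362^7·0.5484^1 = -0.443546
d^4_{-3,-4}(1.1608) = -0.443546

d=-0.4435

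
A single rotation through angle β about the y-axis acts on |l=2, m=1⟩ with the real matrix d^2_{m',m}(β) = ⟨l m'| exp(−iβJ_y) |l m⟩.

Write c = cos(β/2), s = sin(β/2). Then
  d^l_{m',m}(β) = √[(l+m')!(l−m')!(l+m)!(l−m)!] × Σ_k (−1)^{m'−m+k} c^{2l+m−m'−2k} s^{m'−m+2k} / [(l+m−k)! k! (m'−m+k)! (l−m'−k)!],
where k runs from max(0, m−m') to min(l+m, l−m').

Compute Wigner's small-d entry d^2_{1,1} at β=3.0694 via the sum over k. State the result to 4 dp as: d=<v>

d^2_{1,1}(β=3.0694) via Wigner's sum:
With c≡cos(β/2)=0.036088 and s≡sin(β/2)=0.999349, N=[6·1·6·1]^{1/2}=6.000000
The bounds max(0,m−m')=0 and min(l+m,l−m')=1 give 2 terms
  k=0: (−1)^0·6.0000/(6)·0.0361^4·0.9993^0 = +0.000002
  k=1: (−1)^1·6.0000/(2)·0.0361^2·0.9993^2 = -0.003902
d^2_{1,1}(3.0694) = +0.000002 -0.003902 = -0.003900

d=-0.0039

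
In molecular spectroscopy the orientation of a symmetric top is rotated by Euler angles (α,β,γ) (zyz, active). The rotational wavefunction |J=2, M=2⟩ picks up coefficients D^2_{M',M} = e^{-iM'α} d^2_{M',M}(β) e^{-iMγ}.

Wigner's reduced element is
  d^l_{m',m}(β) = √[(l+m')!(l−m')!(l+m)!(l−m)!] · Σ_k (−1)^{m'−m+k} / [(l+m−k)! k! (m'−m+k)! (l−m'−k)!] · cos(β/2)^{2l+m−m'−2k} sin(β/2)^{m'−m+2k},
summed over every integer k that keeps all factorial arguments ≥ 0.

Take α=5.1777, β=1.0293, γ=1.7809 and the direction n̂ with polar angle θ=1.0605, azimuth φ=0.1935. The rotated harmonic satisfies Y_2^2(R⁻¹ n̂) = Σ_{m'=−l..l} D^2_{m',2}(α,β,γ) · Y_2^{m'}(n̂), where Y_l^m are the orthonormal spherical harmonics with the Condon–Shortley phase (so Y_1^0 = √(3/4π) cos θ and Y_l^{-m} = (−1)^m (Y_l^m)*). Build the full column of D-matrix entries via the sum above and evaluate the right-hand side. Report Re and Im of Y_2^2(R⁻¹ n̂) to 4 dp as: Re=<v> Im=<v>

Need the full column D^2_{m',2} for m'=−2..2 at α=5.1777, β=1.0293, γ=1.7809.
cos(β/2)=0.870465, sin(β/2)=0.492230
d^2_{-2,2}: single k=4 term ⇒ +0.058705;  D = +0.051222+0.028680i
d^2_{-1,2}: single k=3 term ⇒ +0.207628;  D = -0.009362+0.207417i
d^2_{0,2}: single k=2 term ⇒ +0.449692;  D = -0.410570+0.183452i
d^2_{1,2}: single k=1 term ⇒ +0.649310;  D = -0.502724-0.410941i
d^2_{2,2}: single k=0 term ⇒ +0.574124;  D = +0.125272-0.560290i
Y_2^{m'}(θ=1.0605,φ=0.1935) and Σ D·Y over m':
  (+0.0512+0.0287i)·(+0.2724-0.1110i)  (-0.0094+0.2074i)·(+0.3231-0.0633i)  (-0.4106+0.1835i)·(-0.0897+0.0000i)  (-0.5027-0.4109i)·(-0.3231-0.0633i)  (+0.1253-0.5603i)·(+0.2724+0.1110i)
Y_2^2(R⁻¹ n̂) = +0.296793+0.079205i

Re=0.2968 Im=0.0792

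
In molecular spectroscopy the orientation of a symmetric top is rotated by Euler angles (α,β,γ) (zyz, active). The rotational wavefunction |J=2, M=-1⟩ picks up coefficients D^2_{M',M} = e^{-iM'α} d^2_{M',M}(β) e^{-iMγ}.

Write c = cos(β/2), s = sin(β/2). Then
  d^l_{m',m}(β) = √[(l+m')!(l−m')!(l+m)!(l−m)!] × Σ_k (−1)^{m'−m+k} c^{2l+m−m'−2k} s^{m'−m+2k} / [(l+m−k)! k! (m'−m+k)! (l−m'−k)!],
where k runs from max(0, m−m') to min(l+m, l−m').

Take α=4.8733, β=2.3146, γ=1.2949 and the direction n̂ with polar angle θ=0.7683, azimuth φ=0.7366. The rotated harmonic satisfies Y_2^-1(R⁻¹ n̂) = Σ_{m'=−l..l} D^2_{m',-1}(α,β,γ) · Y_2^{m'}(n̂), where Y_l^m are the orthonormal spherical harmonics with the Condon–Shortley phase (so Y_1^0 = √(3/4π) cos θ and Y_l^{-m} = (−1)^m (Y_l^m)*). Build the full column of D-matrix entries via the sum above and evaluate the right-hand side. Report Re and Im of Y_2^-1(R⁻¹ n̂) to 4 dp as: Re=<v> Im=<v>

Need the full column D^2_{m',-1} for m'=−2..2 at α=4.8733, β=2.3146, γ=1.2949.
cos(β/2)=0.401813, sin(β/2)=0.915722
d^2_{-2,-1}: single k=1 term ⇒ +0.118814;  D = +0.005455-0.118689i
d^2_{-1,-1}: k∈[0..1] ⇒ +0.026067 -0.406160 = -0.380092;  D = -0.377583+0.043609i
d^2_{0,-1}: k∈[0..1] ⇒ -0.145517 +0.755771 = +0.610255;  D = +0.166239+0.587176i
d^2_{1,-1}: k∈[0..1] ⇒ +0.406160 -0.703159 = -0.296999;  D = +0.269113-0.125645i
d^2_{2,-1}: single k=0 term ⇒ -0.617085;  D = +0.347269+0.510096i
Y_2^{m'}(θ=0.7683,φ=0.7366) and Σ D·Y over m':
  (+0.0055-0.1187i)·(+0.0182-0.1856i)  (-0.3776+0.0436i)·(+0.2860-0.2593i)  (+0.1662+0.5872i)·(+0.1739+0.0000i)  (+0.2691-0.1256i)·(-0.2860-0.2593i)  (+0.3473+0.5101i)·(+0.0182+0.1856i)
Y_2^-1(R⁻¹ n̂) = -0.287625+0.249195i

Re=-0.2876 Im=0.2492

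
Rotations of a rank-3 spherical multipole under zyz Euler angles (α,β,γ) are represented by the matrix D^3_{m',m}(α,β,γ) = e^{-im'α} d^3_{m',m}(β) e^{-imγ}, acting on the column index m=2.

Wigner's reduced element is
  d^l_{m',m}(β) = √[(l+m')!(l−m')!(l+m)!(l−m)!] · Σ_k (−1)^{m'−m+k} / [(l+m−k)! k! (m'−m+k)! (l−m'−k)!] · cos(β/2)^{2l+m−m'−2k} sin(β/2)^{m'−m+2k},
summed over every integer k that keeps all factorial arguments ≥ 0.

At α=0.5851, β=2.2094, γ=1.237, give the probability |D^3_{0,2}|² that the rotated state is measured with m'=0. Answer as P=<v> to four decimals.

Split into d^3_{0,2}(β=2.2094) × two z-phases.
Half-angle: c=0.449402, s=0.893329. N=√(6·6·120·1)=65.726707
Admissible k: 2..3 (factorial args all ≥0)
  k=2: (−1)^0·65.7267/(12)·0.4494^4·0.8933^2 = +0.178289
  k=3: (−1)^1·65.7267/(12)·0.4494^2·0.8933^4 = -0.704495
d^3_{0,2}(2.2094) = +0.178289 -0.704495 = -0.526206
|D^3_{0,2}|² = |d^3_{0,2}(β)|² = (-0.526206)² = 0.276892 (the z-rotation phases have unit modulus)

P=0.2769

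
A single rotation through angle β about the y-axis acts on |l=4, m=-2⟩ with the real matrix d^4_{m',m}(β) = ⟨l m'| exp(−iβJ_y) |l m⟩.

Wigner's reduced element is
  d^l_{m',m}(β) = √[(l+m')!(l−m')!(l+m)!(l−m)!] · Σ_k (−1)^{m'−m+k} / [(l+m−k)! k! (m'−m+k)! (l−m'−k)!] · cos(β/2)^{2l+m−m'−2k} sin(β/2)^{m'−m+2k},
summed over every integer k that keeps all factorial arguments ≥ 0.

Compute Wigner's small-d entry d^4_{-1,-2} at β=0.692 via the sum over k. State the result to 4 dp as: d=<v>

d=-0.3814

d^4_{-1,-2}(β=0.692) via Wigner's sum:
Half-angle: c=0.940737, s=0.339138. N=√(6·120·2·720)=1018.233765
k∈{0,1,2} keeps every argument non-negative
  k=0: (−1)^1·1018.2338/(240)·0.9407^7·0.3391^1 = -0.938186
  k=1: (−1)^2·1018.2338/(48)·0.9407^5·0.3391^3 = +0.609642
  k=2: (−1)^3·1018.2338/(72)·0.9407^3·0.3391^5 = -0.052820
d^4_{-1,-2}(0.692) = -0.938186 +0.609642 -0.052820 = -0.381365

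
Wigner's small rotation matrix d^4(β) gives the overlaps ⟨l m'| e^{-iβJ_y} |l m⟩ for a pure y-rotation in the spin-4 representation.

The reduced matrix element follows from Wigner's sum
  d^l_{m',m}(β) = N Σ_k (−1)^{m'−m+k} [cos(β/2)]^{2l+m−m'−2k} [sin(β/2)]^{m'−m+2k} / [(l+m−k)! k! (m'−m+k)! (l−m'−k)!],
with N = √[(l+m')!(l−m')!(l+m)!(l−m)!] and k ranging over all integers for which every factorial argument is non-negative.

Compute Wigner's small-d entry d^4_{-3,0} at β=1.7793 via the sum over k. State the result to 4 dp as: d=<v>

d^4_{-3,0}(β=1.7793) via Wigner's sum:
c=cos(1.7793/2)=0.629684, s=sin(1.7793/2)=0.776851; N=√[1·5040·24·24]=1703.830978
k: max(0,(0)−(-3))=3 … min(4+(0),4−(-3))=4
  k=3: (−1)^0·1703.8310/(144)·0.6297^5·0.7769^3 = +0.549150
  k=4: (−1)^1·1703.8310/(144)·0.6297^3·0.7769^5 = -0.835837
d^4_{-3,0}(1.7793) = +0.549150 -0.835837 = -0.286687

d=-0.2867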